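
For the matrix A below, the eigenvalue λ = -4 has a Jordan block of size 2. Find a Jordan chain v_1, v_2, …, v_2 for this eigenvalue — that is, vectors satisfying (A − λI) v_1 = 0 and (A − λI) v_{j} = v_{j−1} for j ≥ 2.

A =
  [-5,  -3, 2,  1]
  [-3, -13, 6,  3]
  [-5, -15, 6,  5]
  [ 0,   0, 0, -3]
A Jordan chain for λ = -4 of length 2:
v_1 = (-1, -3, -5, 0)ᵀ
v_2 = (1, 0, 0, 0)ᵀ

Let N = A − (-4)·I. We want v_2 with N^2 v_2 = 0 but N^1 v_2 ≠ 0; then v_{j-1} := N · v_j for j = 2, …, 2.

Pick v_2 = (1, 0, 0, 0)ᵀ.
Then v_1 = N · v_2 = (-1, -3, -5, 0)ᵀ.

Sanity check: (A − (-4)·I) v_1 = (0, 0, 0, 0)ᵀ = 0. ✓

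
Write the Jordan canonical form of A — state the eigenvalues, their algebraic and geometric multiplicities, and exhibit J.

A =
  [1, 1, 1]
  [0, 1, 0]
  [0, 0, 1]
J_2(1) ⊕ J_1(1)

The characteristic polynomial is
  det(x·I − A) = x^3 - 3*x^2 + 3*x - 1 = (x - 1)^3

Eigenvalues and multiplicities (the geometric multiplicity of λ is n − rank(A − λI), which equals the number of Jordan blocks for λ):
  λ = 1: algebraic multiplicity = 3, geometric multiplicity = 2

Determining the block sizes for each eigenvalue:
  λ = 1: 2 blocks summing to 3 forces exactly one block of size 2 and the rest size 1 → block sizes [2, 1]

Assembling the blocks gives a Jordan form
J =
  [1, 1, 0]
  [0, 1, 0]
  [0, 0, 1]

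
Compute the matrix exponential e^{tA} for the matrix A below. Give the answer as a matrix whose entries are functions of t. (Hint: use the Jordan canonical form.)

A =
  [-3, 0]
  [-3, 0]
e^{tA} =
  [exp(-3*t), 0]
  [-1 + exp(-3*t), 1]

Strategy: write A = P · J · P⁻¹ where J is a Jordan canonical form, so e^{tA} = P · e^{tJ} · P⁻¹, and e^{tJ} can be computed block-by-block.

A has Jordan form
J =
  [-3, 0]
  [ 0, 0]
(up to reordering of blocks).

Per-block formulas:
  For a 1×1 block at λ = 0: exp(t · [0]) = [e^(0t)].
  For a 1×1 block at λ = -3: exp(t · [-3]) = [e^(-3t)].

After assembling e^{tJ} and conjugating by P, we get:

e^{tA} =
  [exp(-3*t), 0]
  [-1 + exp(-3*t), 1]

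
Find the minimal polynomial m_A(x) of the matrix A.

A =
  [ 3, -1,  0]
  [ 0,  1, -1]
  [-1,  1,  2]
x^3 - 6*x^2 + 12*x - 8

The characteristic polynomial is χ_A(x) = (x - 2)^3, so the eigenvalues are known. The minimal polynomial is
  m_A(x) = Π_λ (x − λ)^{k_λ}
where k_λ is the size of the *largest* Jordan block for λ (equivalently, the smallest k with (A − λI)^k v = 0 for every generalised eigenvector v of λ).

  λ = 2: largest Jordan block has size 3, contributing (x − 2)^3

So m_A(x) = (x - 2)^3 = x^3 - 6*x^2 + 12*x - 8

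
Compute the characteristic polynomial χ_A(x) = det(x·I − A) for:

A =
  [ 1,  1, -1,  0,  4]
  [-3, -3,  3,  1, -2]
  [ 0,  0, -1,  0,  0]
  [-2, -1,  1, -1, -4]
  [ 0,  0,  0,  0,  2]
x^5 + 2*x^4 - 2*x^3 - 8*x^2 - 7*x - 2

Expanding det(x·I − A) (e.g. by cofactor expansion or by noting that A is similar to its Jordan form J, which has the same characteristic polynomial as A) gives
  χ_A(x) = x^5 + 2*x^4 - 2*x^3 - 8*x^2 - 7*x - 2
which factors as (x - 2)*(x + 1)^4. The eigenvalues (with algebraic multiplicities) are λ = -1 with multiplicity 4, λ = 2 with multiplicity 1.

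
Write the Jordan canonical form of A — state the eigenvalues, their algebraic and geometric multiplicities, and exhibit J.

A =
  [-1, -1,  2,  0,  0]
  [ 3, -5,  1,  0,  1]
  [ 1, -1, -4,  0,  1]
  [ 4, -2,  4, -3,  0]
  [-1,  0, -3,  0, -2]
J_3(-3) ⊕ J_1(-3) ⊕ J_1(-3)

The characteristic polynomial is
  det(x·I − A) = x^5 + 15*x^4 + 90*x^3 + 270*x^2 + 405*x + 243 = (x + 3)^5

Eigenvalues and multiplicities (the geometric multiplicity of λ is n − rank(A − λI), which equals the number of Jordan blocks for λ):
  λ = -3: algebraic multiplicity = 5, geometric multiplicity = 3

Determining the block sizes for each eigenvalue:
  λ = -3: with am = 5 and gm = 3, the partition is not yet determined (e.g. several partitions of 5 into 3 parts exist). Let N = A − (-3)·I. Computing rank(N^1) = 2, rank(N^2) = 1, rank(N^3) = 0; the number of blocks of size ≥ j is rank(N^{j−1}) − rank(N^j), giving [3, 1, 1]. So we have 1 block(s) of size 3, 2 block(s) of size 1 → block sizes [3, 1, 1]

Assembling the blocks gives a Jordan form
J =
  [-3,  1,  0,  0,  0]
  [ 0, -3,  1,  0,  0]
  [ 0,  0, -3,  0,  0]
  [ 0,  0,  0, -3,  0]
  [ 0,  0,  0,  0, -3]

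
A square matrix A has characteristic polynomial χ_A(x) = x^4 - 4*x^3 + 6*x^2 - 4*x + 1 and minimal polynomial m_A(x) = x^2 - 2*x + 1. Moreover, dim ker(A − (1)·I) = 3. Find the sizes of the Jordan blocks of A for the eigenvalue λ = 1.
Block sizes for λ = 1: [2, 1, 1]

Step 1 — from the characteristic polynomial, algebraic multiplicity of λ = 1 is 4. From dim ker(A − (1)·I) = 3, there are exactly 3 Jordan blocks for λ = 1.
Step 2 — from the minimal polynomial, the factor (x − 1)^2 tells us the largest block for λ = 1 has size 2.
Step 3 — with total size 4, 3 blocks, and largest block 2, the block sizes (in nonincreasing order) are [2, 1, 1].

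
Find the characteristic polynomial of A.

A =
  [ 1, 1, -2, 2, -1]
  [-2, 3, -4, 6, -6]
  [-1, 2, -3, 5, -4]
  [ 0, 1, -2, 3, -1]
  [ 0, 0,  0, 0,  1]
x^5 - 5*x^4 + 10*x^3 - 10*x^2 + 5*x - 1

Expanding det(x·I − A) (e.g. by cofactor expansion or by noting that A is similar to its Jordan form J, which has the same characteristic polynomial as A) gives
  χ_A(x) = x^5 - 5*x^4 + 10*x^3 - 10*x^2 + 5*x - 1
which factors as (x - 1)^5. The eigenvalues (with algebraic multiplicities) are λ = 1 with multiplicity 5.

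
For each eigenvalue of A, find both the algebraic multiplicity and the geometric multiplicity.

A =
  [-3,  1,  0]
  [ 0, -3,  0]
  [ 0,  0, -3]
λ = -3: alg = 3, geom = 2

Step 1 — factor the characteristic polynomial to read off the algebraic multiplicities:
  χ_A(x) = (x + 3)^3

Step 2 — compute geometric multiplicities via the rank-nullity identity g(λ) = n − rank(A − λI):
  rank(A − (-3)·I) = 1, so dim ker(A − (-3)·I) = n − 1 = 2

Summary:
  λ = -3: algebraic multiplicity = 3, geometric multiplicity = 2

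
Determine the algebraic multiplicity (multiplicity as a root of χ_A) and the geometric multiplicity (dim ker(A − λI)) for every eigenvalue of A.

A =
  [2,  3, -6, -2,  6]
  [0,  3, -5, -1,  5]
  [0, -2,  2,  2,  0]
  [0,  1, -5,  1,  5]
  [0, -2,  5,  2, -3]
λ = -3: alg = 1, geom = 1; λ = 2: alg = 4, geom = 2

Step 1 — factor the characteristic polynomial to read off the algebraic multiplicities:
  χ_A(x) = (x - 2)^4*(x + 3)

Step 2 — compute geometric multiplicities via the rank-nullity identity g(λ) = n − rank(A − λI):
  rank(A − (-3)·I) = 4, so dim ker(A − (-3)·I) = n − 4 = 1
  rank(A − (2)·I) = 3, so dim ker(A − (2)·I) = n − 3 = 2

Summary:
  λ = -3: algebraic multiplicity = 1, geometric multiplicity = 1
  λ = 2: algebraic multiplicity = 4, geometric multiplicity = 2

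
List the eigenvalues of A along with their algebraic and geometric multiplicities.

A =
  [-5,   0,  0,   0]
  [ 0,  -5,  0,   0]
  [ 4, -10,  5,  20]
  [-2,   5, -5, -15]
λ = -5: alg = 4, geom = 3

Step 1 — factor the characteristic polynomial to read off the algebraic multiplicities:
  χ_A(x) = (x + 5)^4

Step 2 — compute geometric multiplicities via the rank-nullity identity g(λ) = n − rank(A − λI):
  rank(A − (-5)·I) = 1, so dim ker(A − (-5)·I) = n − 1 = 3

Summary:
  λ = -5: algebraic multiplicity = 4, geometric multiplicity = 3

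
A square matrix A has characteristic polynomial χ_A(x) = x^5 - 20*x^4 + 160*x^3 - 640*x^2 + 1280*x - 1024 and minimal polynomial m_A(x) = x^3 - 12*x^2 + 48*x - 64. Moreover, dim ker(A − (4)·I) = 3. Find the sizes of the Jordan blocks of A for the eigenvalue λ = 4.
Block sizes for λ = 4: [3, 1, 1]

Step 1 — from the characteristic polynomial, algebraic multiplicity of λ = 4 is 5. From dim ker(A − (4)·I) = 3, there are exactly 3 Jordan blocks for λ = 4.
Step 2 — from the minimal polynomial, the factor (x − 4)^3 tells us the largest block for λ = 4 has size 3.
Step 3 — with total size 5, 3 blocks, and largest block 3, the block sizes (in nonincreasing order) are [3, 1, 1].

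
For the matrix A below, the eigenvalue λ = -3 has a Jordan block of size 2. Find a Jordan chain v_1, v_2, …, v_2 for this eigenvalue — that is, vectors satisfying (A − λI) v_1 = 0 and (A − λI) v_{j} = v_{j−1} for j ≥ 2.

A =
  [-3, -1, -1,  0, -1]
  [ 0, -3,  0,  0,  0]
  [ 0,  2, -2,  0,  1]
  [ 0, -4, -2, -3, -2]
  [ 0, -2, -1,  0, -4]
A Jordan chain for λ = -3 of length 2:
v_1 = (-1, 0, 2, -4, -2)ᵀ
v_2 = (0, 1, 0, 0, 0)ᵀ

Let N = A − (-3)·I. We want v_2 with N^2 v_2 = 0 but N^1 v_2 ≠ 0; then v_{j-1} := N · v_j for j = 2, …, 2.

Pick v_2 = (0, 1, 0, 0, 0)ᵀ.
Then v_1 = N · v_2 = (-1, 0, 2, -4, -2)ᵀ.

Sanity check: (A − (-3)·I) v_1 = (0, 0, 0, 0, 0)ᵀ = 0. ✓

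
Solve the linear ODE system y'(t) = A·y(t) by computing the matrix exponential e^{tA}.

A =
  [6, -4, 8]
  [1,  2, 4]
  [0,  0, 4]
e^{tA} =
  [2*t*exp(4*t) + exp(4*t), -4*t*exp(4*t), 8*t*exp(4*t)]
  [t*exp(4*t), -2*t*exp(4*t) + exp(4*t), 4*t*exp(4*t)]
  [0, 0, exp(4*t)]

Strategy: write A = P · J · P⁻¹ where J is a Jordan canonical form, so e^{tA} = P · e^{tJ} · P⁻¹, and e^{tJ} can be computed block-by-block.

A has Jordan form
J =
  [4, 1, 0]
  [0, 4, 0]
  [0, 0, 4]
(up to reordering of blocks).

Per-block formulas:
  For a 2×2 Jordan block J_2(4): exp(t · J_2(4)) = e^(4t)·(I + t·N), where N is the 2×2 nilpotent shift.
  For a 1×1 block at λ = 4: exp(t · [4]) = [e^(4t)].

After assembling e^{tJ} and conjugating by P, we get:

e^{tA} =
  [2*t*exp(4*t) + exp(4*t), -4*t*exp(4*t), 8*t*exp(4*t)]
  [t*exp(4*t), -2*t*exp(4*t) + exp(4*t), 4*t*exp(4*t)]
  [0, 0, exp(4*t)]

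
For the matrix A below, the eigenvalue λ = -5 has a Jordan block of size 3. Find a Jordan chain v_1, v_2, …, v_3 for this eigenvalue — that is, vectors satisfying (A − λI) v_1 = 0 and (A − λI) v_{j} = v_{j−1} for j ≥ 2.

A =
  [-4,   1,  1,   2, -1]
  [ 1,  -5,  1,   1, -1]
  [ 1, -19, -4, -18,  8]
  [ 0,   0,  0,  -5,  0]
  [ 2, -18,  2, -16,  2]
A Jordan chain for λ = -5 of length 3:
v_1 = (1, 0, -1, 0, 0)ᵀ
v_2 = (1, 1, 1, 0, 2)ᵀ
v_3 = (1, 0, 0, 0, 0)ᵀ

Let N = A − (-5)·I. We want v_3 with N^3 v_3 = 0 but N^2 v_3 ≠ 0; then v_{j-1} := N · v_j for j = 3, …, 2.

Pick v_3 = (1, 0, 0, 0, 0)ᵀ.
Then v_2 = N · v_3 = (1, 1, 1, 0, 2)ᵀ.
Then v_1 = N · v_2 = (1, 0, -1, 0, 0)ᵀ.

Sanity check: (A − (-5)·I) v_1 = (0, 0, 0, 0, 0)ᵀ = 0. ✓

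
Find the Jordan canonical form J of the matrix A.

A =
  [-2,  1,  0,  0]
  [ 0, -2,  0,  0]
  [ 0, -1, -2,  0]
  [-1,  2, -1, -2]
J_2(-2) ⊕ J_2(-2)

The characteristic polynomial is
  det(x·I − A) = x^4 + 8*x^3 + 24*x^2 + 32*x + 16 = (x + 2)^4

Eigenvalues and multiplicities (the geometric multiplicity of λ is n − rank(A − λI), which equals the number of Jordan blocks for λ):
  λ = -2: algebraic multiplicity = 4, geometric multiplicity = 2

Determining the block sizes for each eigenvalue:
  λ = -2: with am = 4 and gm = 2, the partition is not yet determined (e.g. several partitions of 4 into 2 parts exist). Let N = A − (-2)·I. Computing rank(N^1) = 2, rank(N^2) = 0; the number of blocks of size ≥ j is rank(N^{j−1}) − rank(N^j), giving [2, 2]. So we have 2 block(s) of size 2 → block sizes [2, 2]

Assembling the blocks gives a Jordan form
J =
  [-2,  1,  0,  0]
  [ 0, -2,  0,  0]
  [ 0,  0, -2,  1]
  [ 0,  0,  0, -2]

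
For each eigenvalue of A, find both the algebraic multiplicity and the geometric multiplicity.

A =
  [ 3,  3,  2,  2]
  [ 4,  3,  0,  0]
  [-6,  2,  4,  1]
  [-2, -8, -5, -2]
λ = 1: alg = 2, geom = 1; λ = 3: alg = 2, geom = 1

Step 1 — factor the characteristic polynomial to read off the algebraic multiplicities:
  χ_A(x) = (x - 3)^2*(x - 1)^2

Step 2 — compute geometric multiplicities via the rank-nullity identity g(λ) = n − rank(A − λI):
  rank(A − (1)·I) = 3, so dim ker(A − (1)·I) = n − 3 = 1
  rank(A − (3)·I) = 3, so dim ker(A − (3)·I) = n − 3 = 1

Summary:
  λ = 1: algebraic multiplicity = 2, geometric multiplicity = 1
  λ = 3: algebraic multiplicity = 2, geometric multiplicity = 1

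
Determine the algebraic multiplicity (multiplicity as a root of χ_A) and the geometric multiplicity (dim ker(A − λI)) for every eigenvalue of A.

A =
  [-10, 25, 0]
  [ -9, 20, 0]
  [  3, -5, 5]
λ = 5: alg = 3, geom = 2

Step 1 — factor the characteristic polynomial to read off the algebraic multiplicities:
  χ_A(x) = (x - 5)^3

Step 2 — compute geometric multiplicities via the rank-nullity identity g(λ) = n − rank(A − λI):
  rank(A − (5)·I) = 1, so dim ker(A − (5)·I) = n − 1 = 2

Summary:
  λ = 5: algebraic multiplicity = 3, geometric multiplicity = 2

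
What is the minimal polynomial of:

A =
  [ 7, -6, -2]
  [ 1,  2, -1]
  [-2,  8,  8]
x^3 - 17*x^2 + 96*x - 180

The characteristic polynomial is χ_A(x) = (x - 6)^2*(x - 5), so the eigenvalues are known. The minimal polynomial is
  m_A(x) = Π_λ (x − λ)^{k_λ}
where k_λ is the size of the *largest* Jordan block for λ (equivalently, the smallest k with (A − λI)^k v = 0 for every generalised eigenvector v of λ).

  λ = 5: largest Jordan block has size 1, contributing (x − 5)
  λ = 6: largest Jordan block has size 2, contributing (x − 6)^2

So m_A(x) = (x - 6)^2*(x - 5) = x^3 - 17*x^2 + 96*x - 180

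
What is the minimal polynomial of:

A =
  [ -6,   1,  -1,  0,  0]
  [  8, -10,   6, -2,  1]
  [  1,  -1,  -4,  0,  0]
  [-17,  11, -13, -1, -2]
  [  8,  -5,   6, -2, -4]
x^3 + 15*x^2 + 75*x + 125

The characteristic polynomial is χ_A(x) = (x + 5)^5, so the eigenvalues are known. The minimal polynomial is
  m_A(x) = Π_λ (x − λ)^{k_λ}
where k_λ is the size of the *largest* Jordan block for λ (equivalently, the smallest k with (A − λI)^k v = 0 for every generalised eigenvector v of λ).

  λ = -5: largest Jordan block has size 3, contributing (x + 5)^3

So m_A(x) = (x + 5)^3 = x^3 + 15*x^2 + 75*x + 125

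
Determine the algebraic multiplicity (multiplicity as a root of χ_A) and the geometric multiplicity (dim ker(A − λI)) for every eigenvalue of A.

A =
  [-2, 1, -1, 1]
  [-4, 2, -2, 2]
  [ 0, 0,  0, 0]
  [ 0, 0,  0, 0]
λ = 0: alg = 4, geom = 3

Step 1 — factor the characteristic polynomial to read off the algebraic multiplicities:
  χ_A(x) = x^4

Step 2 — compute geometric multiplicities via the rank-nullity identity g(λ) = n − rank(A − λI):
  rank(A − (0)·I) = 1, so dim ker(A − (0)·I) = n − 1 = 3

Summary:
  λ = 0: algebraic multiplicity = 4, geometric multiplicity = 3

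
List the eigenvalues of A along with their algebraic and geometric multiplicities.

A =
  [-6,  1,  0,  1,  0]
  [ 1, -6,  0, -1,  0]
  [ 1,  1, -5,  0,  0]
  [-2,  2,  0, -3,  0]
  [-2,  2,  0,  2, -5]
λ = -5: alg = 5, geom = 3

Step 1 — factor the characteristic polynomial to read off the algebraic multiplicities:
  χ_A(x) = (x + 5)^5

Step 2 — compute geometric multiplicities via the rank-nullity identity g(λ) = n − rank(A − λI):
  rank(A − (-5)·I) = 2, so dim ker(A − (-5)·I) = n − 2 = 3

Summary:
  λ = -5: algebraic multiplicity = 5, geometric multiplicity = 3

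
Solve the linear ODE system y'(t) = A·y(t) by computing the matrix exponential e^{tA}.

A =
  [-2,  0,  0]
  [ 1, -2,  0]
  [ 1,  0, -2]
e^{tA} =
  [exp(-2*t), 0, 0]
  [t*exp(-2*t), exp(-2*t), 0]
  [t*exp(-2*t), 0, exp(-2*t)]

Strategy: write A = P · J · P⁻¹ where J is a Jordan canonical form, so e^{tA} = P · e^{tJ} · P⁻¹, and e^{tJ} can be computed block-by-block.

A has Jordan form
J =
  [-2,  1,  0]
  [ 0, -2,  0]
  [ 0,  0, -2]
(up to reordering of blocks).

Per-block formulas:
  For a 1×1 block at λ = -2: exp(t · [-2]) = [e^(-2t)].
  For a 2×2 Jordan block J_2(-2): exp(t · J_2(-2)) = e^(-2t)·(I + t·N), where N is the 2×2 nilpotent shift.

After assembling e^{tJ} and conjugating by P, we get:

e^{tA} =
  [exp(-2*t), 0, 0]
  [t*exp(-2*t), exp(-2*t), 0]
  [t*exp(-2*t), 0, exp(-2*t)]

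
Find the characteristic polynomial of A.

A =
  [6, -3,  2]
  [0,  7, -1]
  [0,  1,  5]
x^3 - 18*x^2 + 108*x - 216

Expanding det(x·I − A) (e.g. by cofactor expansion or by noting that A is similar to its Jordan form J, which has the same characteristic polynomial as A) gives
  χ_A(x) = x^3 - 18*x^2 + 108*x - 216
which factors as (x - 6)^3. The eigenvalues (with algebraic multiplicities) are λ = 6 with multiplicity 3.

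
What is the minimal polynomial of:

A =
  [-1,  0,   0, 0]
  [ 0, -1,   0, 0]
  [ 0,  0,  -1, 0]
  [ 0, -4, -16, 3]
x^2 - 2*x - 3

The characteristic polynomial is χ_A(x) = (x - 3)*(x + 1)^3, so the eigenvalues are known. The minimal polynomial is
  m_A(x) = Π_λ (x − λ)^{k_λ}
where k_λ is the size of the *largest* Jordan block for λ (equivalently, the smallest k with (A − λI)^k v = 0 for every generalised eigenvector v of λ).

  λ = -1: largest Jordan block has size 1, contributing (x + 1)
  λ = 3: largest Jordan block has size 1, contributing (x − 3)

So m_A(x) = (x - 3)*(x + 1) = x^2 - 2*x - 3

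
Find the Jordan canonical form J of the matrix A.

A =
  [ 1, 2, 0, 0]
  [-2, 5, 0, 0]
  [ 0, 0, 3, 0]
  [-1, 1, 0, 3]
J_2(3) ⊕ J_1(3) ⊕ J_1(3)

The characteristic polynomial is
  det(x·I − A) = x^4 - 12*x^3 + 54*x^2 - 108*x + 81 = (x - 3)^4

Eigenvalues and multiplicities (the geometric multiplicity of λ is n − rank(A − λI), which equals the number of Jordan blocks for λ):
  λ = 3: algebraic multiplicity = 4, geometric multiplicity = 3

Determining the block sizes for each eigenvalue:
  λ = 3: 3 blocks summing to 4 forces exactly one block of size 2 and the rest size 1 → block sizes [2, 1, 1]

Assembling the blocks gives a Jordan form
J =
  [3, 1, 0, 0]
  [0, 3, 0, 0]
  [0, 0, 3, 0]
  [0, 0, 0, 3]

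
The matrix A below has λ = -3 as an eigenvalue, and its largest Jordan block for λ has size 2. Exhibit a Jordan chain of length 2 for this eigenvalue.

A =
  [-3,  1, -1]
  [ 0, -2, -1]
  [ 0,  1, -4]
A Jordan chain for λ = -3 of length 2:
v_1 = (1, 1, 1)ᵀ
v_2 = (0, 1, 0)ᵀ

Let N = A − (-3)·I. We want v_2 with N^2 v_2 = 0 but N^1 v_2 ≠ 0; then v_{j-1} := N · v_j for j = 2, …, 2.

Pick v_2 = (0, 1, 0)ᵀ.
Then v_1 = N · v_2 = (1, 1, 1)ᵀ.

Sanity check: (A − (-3)·I) v_1 = (0, 0, 0)ᵀ = 0. ✓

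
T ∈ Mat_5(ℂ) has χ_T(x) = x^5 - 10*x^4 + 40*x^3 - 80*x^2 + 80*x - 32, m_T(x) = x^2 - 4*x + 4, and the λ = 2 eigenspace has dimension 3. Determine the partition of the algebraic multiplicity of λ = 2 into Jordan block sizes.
Block sizes for λ = 2: [2, 2, 1]

Step 1 — from the characteristic polynomial, algebraic multiplicity of λ = 2 is 5. From dim ker(T − (2)·I) = 3, there are exactly 3 Jordan blocks for λ = 2.
Step 2 — from the minimal polynomial, the factor (x − 2)^2 tells us the largest block for λ = 2 has size 2.
Step 3 — with total size 5, 3 blocks, and largest block 2, the block sizes (in nonincreasing order) are [2, 2, 1].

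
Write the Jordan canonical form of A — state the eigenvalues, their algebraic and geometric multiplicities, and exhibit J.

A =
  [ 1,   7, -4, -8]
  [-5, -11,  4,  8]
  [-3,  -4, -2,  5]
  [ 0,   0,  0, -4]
J_3(-4) ⊕ J_1(-4)

The characteristic polynomial is
  det(x·I − A) = x^4 + 16*x^3 + 96*x^2 + 256*x + 256 = (x + 4)^4

Eigenvalues and multiplicities (the geometric multiplicity of λ is n − rank(A − λI), which equals the number of Jordan blocks for λ):
  λ = -4: algebraic multiplicity = 4, geometric multiplicity = 2

Determining the block sizes for each eigenvalue:
  λ = -4: with am = 4 and gm = 2, the partition is not yet determined (e.g. several partitions of 4 into 2 parts exist). Let N = A − (-4)·I. Computing rank(N^1) = 2, rank(N^2) = 1, rank(N^3) = 0; the number of blocks of size ≥ j is rank(N^{j−1}) − rank(N^j), giving [2, 1, 1]. So we have 1 block(s) of size 3, 1 block(s) of size 1 → block sizes [3, 1]

Assembling the blocks gives a Jordan form
J =
  [-4,  1,  0,  0]
  [ 0, -4,  1,  0]
  [ 0,  0, -4,  0]
  [ 0,  0,  0, -4]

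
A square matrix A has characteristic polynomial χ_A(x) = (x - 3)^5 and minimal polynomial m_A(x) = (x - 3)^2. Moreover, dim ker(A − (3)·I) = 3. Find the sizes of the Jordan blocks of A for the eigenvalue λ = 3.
Block sizes for λ = 3: [2, 2, 1]

Step 1 — from the characteristic polynomial, algebraic multiplicity of λ = 3 is 5. From dim ker(A − (3)·I) = 3, there are exactly 3 Jordan blocks for λ = 3.
Step 2 — from the minimal polynomial, the factor (x − 3)^2 tells us the largest block for λ = 3 has size 2.
Step 3 — with total size 5, 3 blocks, and largest block 2, the block sizes (in nonincreasing order) are [2, 2, 1].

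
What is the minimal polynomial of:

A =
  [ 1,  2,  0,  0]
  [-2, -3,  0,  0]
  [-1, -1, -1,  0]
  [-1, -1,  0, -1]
x^2 + 2*x + 1

The characteristic polynomial is χ_A(x) = (x + 1)^4, so the eigenvalues are known. The minimal polynomial is
  m_A(x) = Π_λ (x − λ)^{k_λ}
where k_λ is the size of the *largest* Jordan block for λ (equivalently, the smallest k with (A − λI)^k v = 0 for every generalised eigenvector v of λ).

  λ = -1: largest Jordan block has size 2, contributing (x + 1)^2

So m_A(x) = (x + 1)^2 = x^2 + 2*x + 1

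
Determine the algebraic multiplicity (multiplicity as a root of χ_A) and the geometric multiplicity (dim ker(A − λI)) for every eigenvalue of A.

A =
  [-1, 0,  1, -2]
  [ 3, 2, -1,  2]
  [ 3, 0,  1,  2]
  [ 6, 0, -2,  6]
λ = 2: alg = 4, geom = 3

Step 1 — factor the characteristic polynomial to read off the algebraic multiplicities:
  χ_A(x) = (x - 2)^4

Step 2 — compute geometric multiplicities via the rank-nullity identity g(λ) = n − rank(A − λI):
  rank(A − (2)·I) = 1, so dim ker(A − (2)·I) = n − 1 = 3

Summary:
  λ = 2: algebraic multiplicity = 4, geometric multiplicity = 3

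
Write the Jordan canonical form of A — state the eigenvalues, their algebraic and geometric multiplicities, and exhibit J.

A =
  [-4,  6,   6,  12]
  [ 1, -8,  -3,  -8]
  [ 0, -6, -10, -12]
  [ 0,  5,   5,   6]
J_3(-4) ⊕ J_1(-4)

The characteristic polynomial is
  det(x·I − A) = x^4 + 16*x^3 + 96*x^2 + 256*x + 256 = (x + 4)^4

Eigenvalues and multiplicities (the geometric multiplicity of λ is n − rank(A − λI), which equals the number of Jordan blocks for λ):
  λ = -4: algebraic multiplicity = 4, geometric multiplicity = 2

Determining the block sizes for each eigenvalue:
  λ = -4: with am = 4 and gm = 2, the partition is not yet determined (e.g. several partitions of 4 into 2 parts exist). Let N = A − (-4)·I. Computing rank(N^1) = 2, rank(N^2) = 1, rank(N^3) = 0; the number of blocks of size ≥ j is rank(N^{j−1}) − rank(N^j), giving [2, 1, 1]. So we have 1 block(s) of size 3, 1 block(s) of size 1 → block sizes [3, 1]

Assembling the blocks gives a Jordan form
J =
  [-4,  1,  0,  0]
  [ 0, -4,  1,  0]
  [ 0,  0, -4,  0]
  [ 0,  0,  0, -4]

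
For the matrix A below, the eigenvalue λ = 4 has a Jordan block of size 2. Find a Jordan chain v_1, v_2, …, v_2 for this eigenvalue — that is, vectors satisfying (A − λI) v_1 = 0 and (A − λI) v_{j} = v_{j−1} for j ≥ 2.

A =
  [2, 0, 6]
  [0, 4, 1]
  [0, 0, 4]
A Jordan chain for λ = 4 of length 2:
v_1 = (0, 1, 0)ᵀ
v_2 = (3, 0, 1)ᵀ

Let N = A − (4)·I. We want v_2 with N^2 v_2 = 0 but N^1 v_2 ≠ 0; then v_{j-1} := N · v_j for j = 2, …, 2.

Pick v_2 = (3, 0, 1)ᵀ.
Then v_1 = N · v_2 = (0, 1, 0)ᵀ.

Sanity check: (A − (4)·I) v_1 = (0, 0, 0)ᵀ = 0. ✓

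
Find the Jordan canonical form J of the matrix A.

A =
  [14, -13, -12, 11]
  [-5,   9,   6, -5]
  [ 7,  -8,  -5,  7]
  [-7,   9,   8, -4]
J_3(3) ⊕ J_1(5)

The characteristic polynomial is
  det(x·I − A) = x^4 - 14*x^3 + 72*x^2 - 162*x + 135 = (x - 5)*(x - 3)^3

Eigenvalues and multiplicities (the geometric multiplicity of λ is n − rank(A − λI), which equals the number of Jordan blocks for λ):
  λ = 3: algebraic multiplicity = 3, geometric multiplicity = 1
  λ = 5: algebraic multiplicity = 1, geometric multiplicity = 1

Determining the block sizes for each eigenvalue:
  λ = 3: one block (gm = 1), so the single block has size am = 3 → block sizes [3]
  λ = 5: one block (gm = 1), so the single block has size am = 1 → block sizes [1]

Assembling the blocks gives a Jordan form
J =
  [3, 1, 0, 0]
  [0, 3, 1, 0]
  [0, 0, 3, 0]
  [0, 0, 0, 5]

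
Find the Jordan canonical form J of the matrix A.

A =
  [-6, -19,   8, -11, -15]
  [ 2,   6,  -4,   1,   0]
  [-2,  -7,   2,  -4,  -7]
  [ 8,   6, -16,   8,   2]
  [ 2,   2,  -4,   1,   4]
J_1(-2) ⊕ J_2(4) ⊕ J_2(4)

The characteristic polynomial is
  det(x·I − A) = x^5 - 14*x^4 + 64*x^3 - 64*x^2 - 256*x + 512 = (x - 4)^4*(x + 2)

Eigenvalues and multiplicities (the geometric multiplicity of λ is n − rank(A − λI), which equals the number of Jordan blocks for λ):
  λ = -2: algebraic multiplicity = 1, geometric multiplicity = 1
  λ = 4: algebraic multiplicity = 4, geometric multiplicity = 2

Determining the block sizes for each eigenvalue:
  λ = -2: one block (gm = 1), so the single block has size am = 1 → block sizes [1]
  λ = 4: with am = 4 and gm = 2, the partition is not yet determined (e.g. several partitions of 4 into 2 parts exist). Let N = A − (4)·I. Computing rank(N^1) = 3, rank(N^2) = 1; the number of blocks of size ≥ j is rank(N^{j−1}) − rank(N^j), giving [2, 2]. So we have 2 block(s) of size 2 → block sizes [2, 2]

Assembling the blocks gives a Jordan form
J =
  [-2, 0, 0, 0, 0]
  [ 0, 4, 1, 0, 0]
  [ 0, 0, 4, 0, 0]
  [ 0, 0, 0, 4, 1]
  [ 0, 0, 0, 0, 4]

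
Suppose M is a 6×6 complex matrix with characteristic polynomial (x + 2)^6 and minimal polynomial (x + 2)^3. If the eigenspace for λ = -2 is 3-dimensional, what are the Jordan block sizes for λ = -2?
Block sizes for λ = -2: [3, 2, 1]

Step 1 — from the characteristic polynomial, algebraic multiplicity of λ = -2 is 6. From dim ker(M − (-2)·I) = 3, there are exactly 3 Jordan blocks for λ = -2.
Step 2 — from the minimal polynomial, the factor (x + 2)^3 tells us the largest block for λ = -2 has size 3.
Step 3 — with total size 6, 3 blocks, and largest block 3, the block sizes (in nonincreasing order) are [3, 2, 1].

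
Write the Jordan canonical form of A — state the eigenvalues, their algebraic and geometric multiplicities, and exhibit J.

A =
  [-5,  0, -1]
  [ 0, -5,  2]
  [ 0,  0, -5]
J_2(-5) ⊕ J_1(-5)

The characteristic polynomial is
  det(x·I − A) = x^3 + 15*x^2 + 75*x + 125 = (x + 5)^3

Eigenvalues and multiplicities (the geometric multiplicity of λ is n − rank(A − λI), which equals the number of Jordan blocks for λ):
  λ = -5: algebraic multiplicity = 3, geometric multiplicity = 2

Determining the block sizes for each eigenvalue:
  λ = -5: 2 blocks summing to 3 forces exactly one block of size 2 and the rest size 1 → block sizes [2, 1]

Assembling the blocks gives a Jordan form
J =
  [-5,  1,  0]
  [ 0, -5,  0]
  [ 0,  0, -5]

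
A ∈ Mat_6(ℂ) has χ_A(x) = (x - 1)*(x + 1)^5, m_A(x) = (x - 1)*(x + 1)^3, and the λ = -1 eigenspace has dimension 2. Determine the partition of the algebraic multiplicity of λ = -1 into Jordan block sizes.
Block sizes for λ = -1: [3, 2]

Step 1 — from the characteristic polynomial, algebraic multiplicity of λ = -1 is 5. From dim ker(A − (-1)·I) = 2, there are exactly 2 Jordan blocks for λ = -1.
Step 2 — from the minimal polynomial, the factor (x + 1)^3 tells us the largest block for λ = -1 has size 3.
Step 3 — with total size 5, 2 blocks, and largest block 3, the block sizes (in nonincreasing order) are [3, 2].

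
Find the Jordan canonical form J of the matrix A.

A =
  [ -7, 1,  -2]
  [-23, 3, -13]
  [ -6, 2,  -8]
J_3(-4)

The characteristic polynomial is
  det(x·I − A) = x^3 + 12*x^2 + 48*x + 64 = (x + 4)^3

Eigenvalues and multiplicities (the geometric multiplicity of λ is n − rank(A − λI), which equals the number of Jordan blocks for λ):
  λ = -4: algebraic multiplicity = 3, geometric multiplicity = 1

Determining the block sizes for each eigenvalue:
  λ = -4: one block (gm = 1), so the single block has size am = 3 → block sizes [3]

Assembling the blocks gives a Jordan form
J =
  [-4,  1,  0]
  [ 0, -4,  1]
  [ 0,  0, -4]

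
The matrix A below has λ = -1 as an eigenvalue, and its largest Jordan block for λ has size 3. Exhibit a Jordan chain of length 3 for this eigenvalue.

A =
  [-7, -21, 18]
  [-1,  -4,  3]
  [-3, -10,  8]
A Jordan chain for λ = -1 of length 3:
v_1 = (3, 0, 1)ᵀ
v_2 = (-6, -1, -3)ᵀ
v_3 = (1, 0, 0)ᵀ

Let N = A − (-1)·I. We want v_3 with N^3 v_3 = 0 but N^2 v_3 ≠ 0; then v_{j-1} := N · v_j for j = 3, …, 2.

Pick v_3 = (1, 0, 0)ᵀ.
Then v_2 = N · v_3 = (-6, -1, -3)ᵀ.
Then v_1 = N · v_2 = (3, 0, 1)ᵀ.

Sanity check: (A − (-1)·I) v_1 = (0, 0, 0)ᵀ = 0. ✓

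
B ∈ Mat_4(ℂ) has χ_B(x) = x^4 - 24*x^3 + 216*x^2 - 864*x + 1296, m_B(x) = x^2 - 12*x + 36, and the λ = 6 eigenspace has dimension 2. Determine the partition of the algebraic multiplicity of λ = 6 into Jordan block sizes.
Block sizes for λ = 6: [2, 2]

Step 1 — from the characteristic polynomial, algebraic multiplicity of λ = 6 is 4. From dim ker(B − (6)·I) = 2, there are exactly 2 Jordan blocks for λ = 6.
Step 2 — from the minimal polynomial, the factor (x − 6)^2 tells us the largest block for λ = 6 has size 2.
Step 3 — with total size 4, 2 blocks, and largest block 2, the block sizes (in nonincreasing order) are [2, 2].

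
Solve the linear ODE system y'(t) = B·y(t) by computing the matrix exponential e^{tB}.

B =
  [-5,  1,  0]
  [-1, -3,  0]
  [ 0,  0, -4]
e^{tB} =
  [-t*exp(-4*t) + exp(-4*t), t*exp(-4*t), 0]
  [-t*exp(-4*t), t*exp(-4*t) + exp(-4*t), 0]
  [0, 0, exp(-4*t)]

Strategy: write B = P · J · P⁻¹ where J is a Jordan canonical form, so e^{tB} = P · e^{tJ} · P⁻¹, and e^{tJ} can be computed block-by-block.

B has Jordan form
J =
  [-4,  1,  0]
  [ 0, -4,  0]
  [ 0,  0, -4]
(up to reordering of blocks).

Per-block formulas:
  For a 1×1 block at λ = -4: exp(t · [-4]) = [e^(-4t)].
  For a 2×2 Jordan block J_2(-4): exp(t · J_2(-4)) = e^(-4t)·(I + t·N), where N is the 2×2 nilpotent shift.

After assembling e^{tJ} and conjugating by P, we get:

e^{tB} =
  [-t*exp(-4*t) + exp(-4*t), t*exp(-4*t), 0]
  [-t*exp(-4*t), t*exp(-4*t) + exp(-4*t), 0]
  [0, 0, exp(-4*t)]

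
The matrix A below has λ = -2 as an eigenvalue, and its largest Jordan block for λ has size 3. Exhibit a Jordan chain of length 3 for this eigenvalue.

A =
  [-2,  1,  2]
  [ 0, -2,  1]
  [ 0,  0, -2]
A Jordan chain for λ = -2 of length 3:
v_1 = (1, 0, 0)ᵀ
v_2 = (2, 1, 0)ᵀ
v_3 = (0, 0, 1)ᵀ

Let N = A − (-2)·I. We want v_3 with N^3 v_3 = 0 but N^2 v_3 ≠ 0; then v_{j-1} := N · v_j for j = 3, …, 2.

Pick v_3 = (0, 0, 1)ᵀ.
Then v_2 = N · v_3 = (2, 1, 0)ᵀ.
Then v_1 = N · v_2 = (1, 0, 0)ᵀ.

Sanity check: (A − (-2)·I) v_1 = (0, 0, 0)ᵀ = 0. ✓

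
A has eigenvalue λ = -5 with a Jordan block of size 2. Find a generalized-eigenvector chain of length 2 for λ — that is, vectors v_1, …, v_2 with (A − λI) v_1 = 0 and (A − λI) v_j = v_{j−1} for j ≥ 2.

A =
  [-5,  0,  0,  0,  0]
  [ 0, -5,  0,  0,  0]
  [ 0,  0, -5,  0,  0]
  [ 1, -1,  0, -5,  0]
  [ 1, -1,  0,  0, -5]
A Jordan chain for λ = -5 of length 2:
v_1 = (0, 0, 0, 1, 1)ᵀ
v_2 = (1, 0, 0, 0, 0)ᵀ

Let N = A − (-5)·I. We want v_2 with N^2 v_2 = 0 but N^1 v_2 ≠ 0; then v_{j-1} := N · v_j for j = 2, …, 2.

Pick v_2 = (1, 0, 0, 0, 0)ᵀ.
Then v_1 = N · v_2 = (0, 0, 0, 1, 1)ᵀ.

Sanity check: (A − (-5)·I) v_1 = (0, 0, 0, 0, 0)ᵀ = 0. ✓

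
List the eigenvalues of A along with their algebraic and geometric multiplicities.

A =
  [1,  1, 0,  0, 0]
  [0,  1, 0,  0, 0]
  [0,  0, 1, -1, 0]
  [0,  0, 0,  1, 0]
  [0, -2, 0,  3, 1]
λ = 1: alg = 5, geom = 3

Step 1 — factor the characteristic polynomial to read off the algebraic multiplicities:
  χ_A(x) = (x - 1)^5

Step 2 — compute geometric multiplicities via the rank-nullity identity g(λ) = n − rank(A − λI):
  rank(A − (1)·I) = 2, so dim ker(A − (1)·I) = n − 2 = 3

Summary:
  λ = 1: algebraic multiplicity = 5, geometric multiplicity = 3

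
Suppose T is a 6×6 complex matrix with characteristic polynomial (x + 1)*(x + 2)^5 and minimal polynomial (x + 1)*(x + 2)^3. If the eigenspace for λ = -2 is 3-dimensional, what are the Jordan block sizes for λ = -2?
Block sizes for λ = -2: [3, 1, 1]

Step 1 — from the characteristic polynomial, algebraic multiplicity of λ = -2 is 5. From dim ker(T − (-2)·I) = 3, there are exactly 3 Jordan blocks for λ = -2.
Step 2 — from the minimal polynomial, the factor (x + 2)^3 tells us the largest block for λ = -2 has size 3.
Step 3 — with total size 5, 3 blocks, and largest block 3, the block sizes (in nonincreasing order) are [3, 1, 1].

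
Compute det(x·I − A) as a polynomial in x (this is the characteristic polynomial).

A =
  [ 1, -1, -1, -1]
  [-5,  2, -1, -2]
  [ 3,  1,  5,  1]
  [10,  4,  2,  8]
x^4 - 16*x^3 + 96*x^2 - 256*x + 256

Expanding det(x·I − A) (e.g. by cofactor expansion or by noting that A is similar to its Jordan form J, which has the same characteristic polynomial as A) gives
  χ_A(x) = x^4 - 16*x^3 + 96*x^2 - 256*x + 256
which factors as (x - 4)^4. The eigenvalues (with algebraic multiplicities) are λ = 4 with multiplicity 4.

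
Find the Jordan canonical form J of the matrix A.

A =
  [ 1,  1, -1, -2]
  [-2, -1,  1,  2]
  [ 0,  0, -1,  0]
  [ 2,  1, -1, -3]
J_3(-1) ⊕ J_1(-1)

The characteristic polynomial is
  det(x·I − A) = x^4 + 4*x^3 + 6*x^2 + 4*x + 1 = (x + 1)^4

Eigenvalues and multiplicities (the geometric multiplicity of λ is n − rank(A − λI), which equals the number of Jordan blocks for λ):
  λ = -1: algebraic multiplicity = 4, geometric multiplicity = 2

Determining the block sizes for each eigenvalue:
  λ = -1: with am = 4 and gm = 2, the partition is not yet determined (e.g. several partitions of 4 into 2 parts exist). Let N = A − (-1)·I. Computing rank(N^1) = 2, rank(N^2) = 1, rank(N^3) = 0; the number of blocks of size ≥ j is rank(N^{j−1}) − rank(N^j), giving [2, 1, 1]. So we have 1 block(s) of size 3, 1 block(s) of size 1 → block sizes [3, 1]

Assembling the blocks gives a Jordan form
J =
  [-1,  1,  0,  0]
  [ 0, -1,  1,  0]
  [ 0,  0, -1,  0]
  [ 0,  0,  0, -1]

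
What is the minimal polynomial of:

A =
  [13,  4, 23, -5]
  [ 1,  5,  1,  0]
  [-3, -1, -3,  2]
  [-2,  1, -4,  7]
x^4 - 22*x^3 + 180*x^2 - 648*x + 864

The characteristic polynomial is χ_A(x) = (x - 6)^3*(x - 4), so the eigenvalues are known. The minimal polynomial is
  m_A(x) = Π_λ (x − λ)^{k_λ}
where k_λ is the size of the *largest* Jordan block for λ (equivalently, the smallest k with (A − λI)^k v = 0 for every generalised eigenvector v of λ).

  λ = 4: largest Jordan block has size 1, contributing (x − 4)
  λ = 6: largest Jordan block has size 3, contributing (x − 6)^3

So m_A(x) = (x - 6)^3*(x - 4) = x^4 - 22*x^3 + 180*x^2 - 648*x + 864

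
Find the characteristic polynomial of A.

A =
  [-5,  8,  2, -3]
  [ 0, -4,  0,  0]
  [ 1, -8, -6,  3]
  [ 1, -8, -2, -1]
x^4 + 16*x^3 + 96*x^2 + 256*x + 256

Expanding det(x·I − A) (e.g. by cofactor expansion or by noting that A is similar to its Jordan form J, which has the same characteristic polynomial as A) gives
  χ_A(x) = x^4 + 16*x^3 + 96*x^2 + 256*x + 256
which factors as (x + 4)^4. The eigenvalues (with algebraic multiplicities) are λ = -4 with multiplicity 4.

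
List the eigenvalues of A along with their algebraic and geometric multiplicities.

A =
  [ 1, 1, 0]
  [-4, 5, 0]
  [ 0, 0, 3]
λ = 3: alg = 3, geom = 2

Step 1 — factor the characteristic polynomial to read off the algebraic multiplicities:
  χ_A(x) = (x - 3)^3

Step 2 — compute geometric multiplicities via the rank-nullity identity g(λ) = n − rank(A − λI):
  rank(A − (3)·I) = 1, so dim ker(A − (3)·I) = n − 1 = 2

Summary:
  λ = 3: algebraic multiplicity = 3, geometric multiplicity = 2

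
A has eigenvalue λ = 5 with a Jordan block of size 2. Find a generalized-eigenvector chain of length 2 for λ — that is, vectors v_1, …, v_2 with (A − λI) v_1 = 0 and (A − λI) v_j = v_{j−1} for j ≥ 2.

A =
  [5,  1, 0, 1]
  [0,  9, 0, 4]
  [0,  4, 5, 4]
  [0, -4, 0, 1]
A Jordan chain for λ = 5 of length 2:
v_1 = (1, 4, 4, -4)ᵀ
v_2 = (0, 1, 0, 0)ᵀ

Let N = A − (5)·I. We want v_2 with N^2 v_2 = 0 but N^1 v_2 ≠ 0; then v_{j-1} := N · v_j for j = 2, …, 2.

Pick v_2 = (0, 1, 0, 0)ᵀ.
Then v_1 = N · v_2 = (1, 4, 4, -4)ᵀ.

Sanity check: (A − (5)·I) v_1 = (0, 0, 0, 0)ᵀ = 0. ✓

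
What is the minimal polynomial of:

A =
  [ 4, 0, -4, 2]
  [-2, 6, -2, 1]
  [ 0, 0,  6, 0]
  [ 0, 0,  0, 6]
x^3 - 16*x^2 + 84*x - 144

The characteristic polynomial is χ_A(x) = (x - 6)^3*(x - 4), so the eigenvalues are known. The minimal polynomial is
  m_A(x) = Π_λ (x − λ)^{k_λ}
where k_λ is the size of the *largest* Jordan block for λ (equivalently, the smallest k with (A − λI)^k v = 0 for every generalised eigenvector v of λ).

  λ = 4: largest Jordan block has size 1, contributing (x − 4)
  λ = 6: largest Jordan block has size 2, contributing (x − 6)^2

So m_A(x) = (x - 6)^2*(x - 4) = x^3 - 16*x^2 + 84*x - 144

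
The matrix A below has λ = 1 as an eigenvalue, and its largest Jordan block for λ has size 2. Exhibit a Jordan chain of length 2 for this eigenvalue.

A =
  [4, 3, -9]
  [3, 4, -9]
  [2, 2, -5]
A Jordan chain for λ = 1 of length 2:
v_1 = (3, 3, 2)ᵀ
v_2 = (1, 0, 0)ᵀ

Let N = A − (1)·I. We want v_2 with N^2 v_2 = 0 but N^1 v_2 ≠ 0; then v_{j-1} := N · v_j for j = 2, …, 2.

Pick v_2 = (1, 0, 0)ᵀ.
Then v_1 = N · v_2 = (3, 3, 2)ᵀ.

Sanity check: (A − (1)·I) v_1 = (0, 0, 0)ᵀ = 0. ✓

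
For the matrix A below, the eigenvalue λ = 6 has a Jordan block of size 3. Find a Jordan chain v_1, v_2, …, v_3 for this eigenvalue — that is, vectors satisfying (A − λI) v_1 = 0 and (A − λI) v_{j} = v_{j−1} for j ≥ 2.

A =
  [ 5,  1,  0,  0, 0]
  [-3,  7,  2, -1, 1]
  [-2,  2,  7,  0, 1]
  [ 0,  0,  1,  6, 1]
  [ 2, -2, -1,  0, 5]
A Jordan chain for λ = 6 of length 3:
v_1 = (-2, -2, -4, 0, 4)ᵀ
v_2 = (-1, -3, -2, 0, 2)ᵀ
v_3 = (1, 0, 0, 0, 0)ᵀ

Let N = A − (6)·I. We want v_3 with N^3 v_3 = 0 but N^2 v_3 ≠ 0; then v_{j-1} := N · v_j for j = 3, …, 2.

Pick v_3 = (1, 0, 0, 0, 0)ᵀ.
Then v_2 = N · v_3 = (-1, -3, -2, 0, 2)ᵀ.
Then v_1 = N · v_2 = (-2, -2, -4, 0, 4)ᵀ.

Sanity check: (A − (6)·I) v_1 = (0, 0, 0, 0, 0)ᵀ = 0. ✓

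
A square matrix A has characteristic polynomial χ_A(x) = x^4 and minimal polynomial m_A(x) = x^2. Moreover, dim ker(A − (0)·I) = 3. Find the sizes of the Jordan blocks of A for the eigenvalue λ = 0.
Block sizes for λ = 0: [2, 1, 1]

Step 1 — from the characteristic polynomial, algebraic multiplicity of λ = 0 is 4. From dim ker(A − (0)·I) = 3, there are exactly 3 Jordan blocks for λ = 0.
Step 2 — from the minimal polynomial, the factor (x − 0)^2 tells us the largest block for λ = 0 has size 2.
Step 3 — with total size 4, 3 blocks, and largest block 2, the block sizes (in nonincreasing order) are [2, 1, 1].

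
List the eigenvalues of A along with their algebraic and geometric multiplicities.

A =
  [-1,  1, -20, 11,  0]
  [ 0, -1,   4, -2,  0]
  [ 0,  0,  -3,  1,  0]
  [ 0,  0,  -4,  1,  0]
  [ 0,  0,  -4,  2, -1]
λ = -1: alg = 5, geom = 3

Step 1 — factor the characteristic polynomial to read off the algebraic multiplicities:
  χ_A(x) = (x + 1)^5

Step 2 — compute geometric multiplicities via the rank-nullity identity g(λ) = n − rank(A − λI):
  rank(A − (-1)·I) = 2, so dim ker(A − (-1)·I) = n − 2 = 3

Summary:
  λ = -1: algebraic multiplicity = 5, geometric multiplicity = 3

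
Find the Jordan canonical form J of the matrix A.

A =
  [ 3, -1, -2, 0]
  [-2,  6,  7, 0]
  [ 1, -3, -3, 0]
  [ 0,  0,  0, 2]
J_3(2) ⊕ J_1(2)

The characteristic polynomial is
  det(x·I − A) = x^4 - 8*x^3 + 24*x^2 - 32*x + 16 = (x - 2)^4

Eigenvalues and multiplicities (the geometric multiplicity of λ is n − rank(A − λI), which equals the number of Jordan blocks for λ):
  λ = 2: algebraic multiplicity = 4, geometric multiplicity = 2

Determining the block sizes for each eigenvalue:
  λ = 2: with am = 4 and gm = 2, the partition is not yet determined (e.g. several partitions of 4 into 2 parts exist). Let N = A − (2)·I. Computing rank(N^1) = 2, rank(N^2) = 1, rank(N^3) = 0; the number of blocks of size ≥ j is rank(N^{j−1}) − rank(N^j), giving [2, 1, 1]. So we have 1 block(s) of size 3, 1 block(s) of size 1 → block sizes [3, 1]

Assembling the blocks gives a Jordan form
J =
  [2, 1, 0, 0]
  [0, 2, 1, 0]
  [0, 0, 2, 0]
  [0, 0, 0, 2]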